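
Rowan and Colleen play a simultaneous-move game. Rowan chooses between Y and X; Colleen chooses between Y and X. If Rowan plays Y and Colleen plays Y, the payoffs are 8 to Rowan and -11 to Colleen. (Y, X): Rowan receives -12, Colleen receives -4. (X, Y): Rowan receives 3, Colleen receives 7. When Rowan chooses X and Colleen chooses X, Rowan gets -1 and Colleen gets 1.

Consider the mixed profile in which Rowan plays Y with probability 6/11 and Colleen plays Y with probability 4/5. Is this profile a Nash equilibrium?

Given Rowan's mix p = 6/11, Colleen's payoff from Y is -31/11 but from X is -19/11. Colleen strictly prefers X, so Colleen would not mix.
So the proposed profile is not a Nash equilibrium.

No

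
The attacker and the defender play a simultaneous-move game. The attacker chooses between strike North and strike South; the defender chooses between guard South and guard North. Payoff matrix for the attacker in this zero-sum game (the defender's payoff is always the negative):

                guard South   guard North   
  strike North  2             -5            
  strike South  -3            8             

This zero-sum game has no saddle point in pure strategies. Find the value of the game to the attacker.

Set the attacker's expected payoff from strike North equal to that from strike South:
  the attacker's payoff to strike North: q·2 + (1−q)·(-5) = 7q - 5
  the attacker's payoff to strike South: q·(-3) + (1−q)·8 = -11q + 8
  7q - 5 = -11q + 8  ⇒  18q = 13  ⇒  q = 13/18.
The value is the attacker's expected payoff against this mix (using strike North): (13/18)·2 + (5/18)·(-5) = 1/18.

v = 1/18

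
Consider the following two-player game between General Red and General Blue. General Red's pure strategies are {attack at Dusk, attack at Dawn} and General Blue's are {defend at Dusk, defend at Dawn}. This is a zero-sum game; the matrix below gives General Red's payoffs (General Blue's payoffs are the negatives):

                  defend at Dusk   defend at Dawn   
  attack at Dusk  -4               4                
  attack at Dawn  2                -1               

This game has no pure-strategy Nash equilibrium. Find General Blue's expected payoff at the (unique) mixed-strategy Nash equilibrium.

Set General Blue's expected payoff from defend at Dusk equal to that from defend at Dawn:
  General Blue's payoff to defend at Dusk: p·4 + (1−p)·(-2) = 6p - 2
  General Blue's payoff to defend at Dawn: p·(-4) + (1−p)·1 = -5p + 1
  6p - 2 = -5p + 1  ⇒  11p = 3  ⇒  p = 3/11.
At equilibrium General Blue is indifferent across columns, so General Blue's payoff equals the payoff from defend at Dusk: (3/11)·4 + (8/11)·(-2) = -4/11.

-4/11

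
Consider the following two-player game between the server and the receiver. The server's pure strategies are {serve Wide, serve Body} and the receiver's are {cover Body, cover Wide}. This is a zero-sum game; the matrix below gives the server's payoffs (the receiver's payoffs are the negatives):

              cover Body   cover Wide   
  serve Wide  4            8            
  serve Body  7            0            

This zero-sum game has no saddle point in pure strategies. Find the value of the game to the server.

Set the server's expected payoff from serve Wide equal to that from serve Body:
  the server's payoff to serve Wide: q·4 + (1−q)·8 = -4q + 8
  the server's payoff to serve Body: q·7 + (1−q)·0 = 7q
  -4q + 8 = 7q  ⇒  -11q = -8  ⇒  q = 8/11.
The value is the server's expected payoff against this mix (using serve Wide): (8/11)·4 + (3/11)·8 = 56/11.

v = 56/11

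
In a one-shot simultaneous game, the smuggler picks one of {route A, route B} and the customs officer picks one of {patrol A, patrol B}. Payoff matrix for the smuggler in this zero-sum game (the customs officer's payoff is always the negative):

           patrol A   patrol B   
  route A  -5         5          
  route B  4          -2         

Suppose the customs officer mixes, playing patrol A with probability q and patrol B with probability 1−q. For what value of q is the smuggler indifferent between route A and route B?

For the smuggler to be willing to mix, the smuggler must be indifferent between route A and route B, which pins down the customs officer's mix.
  the smuggler's payoff from route A: q·(-5) + (1−q)·5 = -10q + 5
  the smuggler's payoff from route B: q·4 + (1−q)·(-2) = 6q - 2
  -10q + 5 = 6q - 2  ⇒  -16q = -7  ⇒  q = 7/16.

q = 7/16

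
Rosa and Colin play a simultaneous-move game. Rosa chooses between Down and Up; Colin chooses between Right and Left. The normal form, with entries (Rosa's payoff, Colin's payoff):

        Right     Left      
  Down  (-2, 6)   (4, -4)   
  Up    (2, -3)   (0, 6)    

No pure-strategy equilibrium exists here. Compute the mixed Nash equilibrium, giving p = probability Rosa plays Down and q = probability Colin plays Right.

Set Colin's expected payoff from Right equal to that from Left:
  Colin's payoff to Right: p·6 + (1−p)·(-3) = 9p - 3
  Colin's payoff to Left: p·(-4) + (1−p)·6 = -10p + 6
  9p - 3 = -10p + 6  ⇒  19p = 9  ⇒  p = 9/19.
For Rosa to be willing to mix, Rosa must be indifferent between Down and Up, which pins down Colin's mix.
  Rosa's payoff to Down: q·(-2) + (1−q)·4 = -6q + 4
  Rosa's payoff to Up: q·2 + (1−q)·0 = 2q
  -6q + 4 = 2q  ⇒  -8q = -4  ⇒  q = 1/2.

p = 9/19, q = 1/2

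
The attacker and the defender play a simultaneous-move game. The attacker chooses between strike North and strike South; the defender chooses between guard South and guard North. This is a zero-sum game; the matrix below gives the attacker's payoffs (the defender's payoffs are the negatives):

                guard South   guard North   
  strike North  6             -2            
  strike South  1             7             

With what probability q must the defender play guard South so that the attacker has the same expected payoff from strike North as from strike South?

q = 9/14

The defender's mix must leave the attacker indifferent between strike North and strike South.
  the attacker's payoff from strike North: q·6 + (1−q)·(-2) = 8q - 2
  the attacker's payoff from strike South: q·1 + (1−q)·7 = -6q + 7
  8q - 2 = -6q + 7  ⇒  14q = 9  ⇒  q = 9/14.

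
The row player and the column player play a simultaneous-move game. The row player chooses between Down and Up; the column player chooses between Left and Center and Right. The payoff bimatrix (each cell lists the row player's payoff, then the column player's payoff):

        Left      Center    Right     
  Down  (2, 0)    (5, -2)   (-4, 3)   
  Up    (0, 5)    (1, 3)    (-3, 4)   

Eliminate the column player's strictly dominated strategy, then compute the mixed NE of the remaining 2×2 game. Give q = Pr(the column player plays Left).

The column player's strategy Center is strictly dominated by Left: 0 > -2 and 5 > 3. Eliminate Center.
The row player's indifference between Down and Up determines the column player's mixing probability q:
  the row player's payoff from Down: q·2 + (1−q)·(-4) = 6q - 4
  the row player's payoff from Up: q·0 + (1−q)·(-3) = 3q - 3
  6q - 4 = 3q - 3  ⇒  3q = 1  ⇒  q = 1/3.

q = 1/3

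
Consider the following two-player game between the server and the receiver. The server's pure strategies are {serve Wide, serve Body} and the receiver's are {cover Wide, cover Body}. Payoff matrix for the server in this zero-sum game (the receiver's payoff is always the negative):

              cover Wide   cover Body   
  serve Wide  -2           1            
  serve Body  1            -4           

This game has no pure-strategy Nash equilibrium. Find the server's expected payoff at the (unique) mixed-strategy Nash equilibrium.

-7/8

In a mixed equilibrium the server is indifferent between serve Wide and serve Body; this condition fixes q.
  the server's expected payoff from serve Wide: q·(-2) + (1−q)·1 = -3q + 1
  the server's expected payoff from serve Body: q·1 + (1−q)·(-4) = 5q - 4
  -3q + 1 = 5q - 4  ⇒  -8q = -5  ⇒  q = 5/8.
At equilibrium the server is indifferent across rows, so the server's payoff equals the payoff from serve Wide: (5/8)·(-2) + (3/8)·1 = -7/8.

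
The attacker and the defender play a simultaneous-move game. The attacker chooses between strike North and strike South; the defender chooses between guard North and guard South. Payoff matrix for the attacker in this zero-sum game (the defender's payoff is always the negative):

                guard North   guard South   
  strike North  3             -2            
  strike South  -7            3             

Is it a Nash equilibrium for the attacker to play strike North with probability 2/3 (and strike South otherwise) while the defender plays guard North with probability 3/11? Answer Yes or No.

No

Given the defender's mix q = 3/11, the attacker's payoff from strike North is -7/11 but from strike South is 3/11. The attacker strictly prefers strike South, so the attacker would not mix.
So the proposed profile is not a Nash equilibrium.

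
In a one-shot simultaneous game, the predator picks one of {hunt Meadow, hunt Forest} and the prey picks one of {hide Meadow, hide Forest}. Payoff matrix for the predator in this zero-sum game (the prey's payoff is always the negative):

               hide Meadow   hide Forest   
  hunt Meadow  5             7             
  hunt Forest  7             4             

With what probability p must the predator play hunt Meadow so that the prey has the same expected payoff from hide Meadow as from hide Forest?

p = 3/5

Set the prey's expected payoff from hide Meadow equal to that from hide Forest:
  the prey's payoff to hide Meadow: p·(-5) + (1−p)·(-7) = 2p - 7
  the prey's payoff to hide Forest: p·(-7) + (1−p)·(-4) = -3p - 4
  2p - 7 = -3p - 4  ⇒  5p = 3  ⇒  p = 3/5.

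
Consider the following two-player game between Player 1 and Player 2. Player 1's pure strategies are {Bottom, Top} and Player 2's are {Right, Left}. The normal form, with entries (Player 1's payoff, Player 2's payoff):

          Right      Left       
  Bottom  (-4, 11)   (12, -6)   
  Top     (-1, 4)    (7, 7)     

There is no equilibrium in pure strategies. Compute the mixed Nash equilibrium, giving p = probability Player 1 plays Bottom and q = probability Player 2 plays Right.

p = 3/20, q = 5/8

For Player 2 to be willing to mix, Player 2 must be indifferent between Right and Left, which pins down Player 1's mix.
  Player 2's payoff to Right: p·11 + (1−p)·4 = 7p + 4
  Player 2's payoff to Left: p·(-6) + (1−p)·7 = -13p + 7
  7p + 4 = -13p + 7  ⇒  20p = 3  ⇒  p = 3/20.
Player 2's mix must leave Player 1 indifferent between Bottom and Top.
  Player 1's expected payoff from Bottom: q·(-4) + (1−q)·12 = -16q + 12
  Player 1's expected payoff from Top: q·(-1) + (1−q)·7 = -8q + 7
  -16q + 12 = -8q + 7  ⇒  -8q = -5  ⇒  q = 5/8.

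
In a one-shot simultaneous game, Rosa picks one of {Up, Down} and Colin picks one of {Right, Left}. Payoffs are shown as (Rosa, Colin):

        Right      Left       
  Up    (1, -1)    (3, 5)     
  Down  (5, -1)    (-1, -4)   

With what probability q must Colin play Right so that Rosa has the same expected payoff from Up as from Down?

Set Rosa's expected payoff from Up equal to that from Down:
  Rosa's payoff from Up: q·1 + (1−q)·3 = -2q + 3
  Rosa's payoff from Down: q·5 + (1−q)·(-1) = 6q - 1
  -2q + 3 = 6q - 1  ⇒  -8q = -4  ⇒  q = 1/2.

q = 1/2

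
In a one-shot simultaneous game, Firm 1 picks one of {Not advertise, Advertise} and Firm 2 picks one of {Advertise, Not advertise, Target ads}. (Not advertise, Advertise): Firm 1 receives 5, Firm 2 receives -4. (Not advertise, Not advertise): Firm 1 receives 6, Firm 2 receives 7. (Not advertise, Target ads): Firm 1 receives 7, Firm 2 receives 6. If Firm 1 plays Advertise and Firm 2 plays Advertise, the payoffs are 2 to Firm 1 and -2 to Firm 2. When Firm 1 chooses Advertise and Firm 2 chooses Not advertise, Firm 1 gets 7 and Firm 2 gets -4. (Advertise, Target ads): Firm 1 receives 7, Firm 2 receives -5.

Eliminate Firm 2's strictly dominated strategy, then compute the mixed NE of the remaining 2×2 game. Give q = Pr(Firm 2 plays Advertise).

q = 1/4

Firm 2's strategy Target ads is strictly dominated by Not advertise: 7 > 6 and -4 > -5. Eliminate Target ads.
Set Firm 1's expected payoff from Not advertise equal to that from Advertise:
  Firm 1's payoff from Not advertise: q·5 + (1−q)·6 = -q + 6
  Firm 1's payoff from Advertise: q·2 + (1−q)·7 = -5q + 7
  -q + 6 = -5q + 7  ⇒  4q = 1  ⇒  q = 1/4.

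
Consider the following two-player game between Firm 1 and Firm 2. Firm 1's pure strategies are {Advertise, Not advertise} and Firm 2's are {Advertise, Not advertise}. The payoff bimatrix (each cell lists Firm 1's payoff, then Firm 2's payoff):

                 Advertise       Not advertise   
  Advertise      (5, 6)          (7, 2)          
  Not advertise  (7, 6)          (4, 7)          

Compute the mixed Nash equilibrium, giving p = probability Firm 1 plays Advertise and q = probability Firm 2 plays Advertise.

p = 1/5, q = 3/5

Firm 1's mix must leave Firm 2 indifferent between Advertise and Not advertise.
  Firm 2's payoff from Advertise: p·6 + (1−p)·6 = 6
  Firm 2's payoff from Not advertise: p·2 + (1−p)·7 = -5p + 7
  6 = -5p + 7  ⇒  5p = 1  ⇒  p = 1/5.
In a mixed equilibrium Firm 1 is indifferent between Advertise and Not advertise; this condition fixes q.
  Firm 1's payoff to Advertise: q·5 + (1−q)·7 = -2q + 7
  Firm 1's payoff to Not advertise: q·7 + (1−q)·4 = 3q + 4
  -2q + 7 = 3q + 4  ⇒  -5q = -3  ⇒  q = 3/5.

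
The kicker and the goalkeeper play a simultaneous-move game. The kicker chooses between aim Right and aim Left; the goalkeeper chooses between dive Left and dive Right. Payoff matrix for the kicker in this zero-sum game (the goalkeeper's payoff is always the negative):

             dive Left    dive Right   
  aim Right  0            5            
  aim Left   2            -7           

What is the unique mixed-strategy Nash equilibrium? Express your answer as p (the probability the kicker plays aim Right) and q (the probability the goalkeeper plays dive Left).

Set the goalkeeper's expected payoff from dive Left equal to that from dive Right:
  the goalkeeper's payoff to dive Left: p·0 + (1−p)·(-2) = 2p - 2
  the goalkeeper's payoff to dive Right: p·(-5) + (1−p)·7 = -12p + 7
  2p - 2 = -12p + 7  ⇒  14p = 9  ⇒  p = 9/14.
Set the kicker's expected payoff from aim Right equal to that from aim Left:
  the kicker's payoff to aim Right: q·0 + (1−q)·5 = -5q + 5
  the kicker's payoff to aim Left: q·2 + (1−q)·(-7) = 9q - 7
  -5q + 5 = 9q - 7  ⇒  -14q = -12  ⇒  q = 6/7.

p = 9/14, q = 6/7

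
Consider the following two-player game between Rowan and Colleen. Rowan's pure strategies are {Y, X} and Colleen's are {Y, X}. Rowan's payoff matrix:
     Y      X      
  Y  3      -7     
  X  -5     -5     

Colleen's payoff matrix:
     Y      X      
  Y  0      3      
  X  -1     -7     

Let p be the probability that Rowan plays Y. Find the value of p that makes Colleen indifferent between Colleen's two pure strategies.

p = 2/3

Rowan's mix must leave Colleen indifferent between Y and X.
  Colleen's payoff from Y: p·0 + (1−p)·(-1) = p - 1
  Colleen's payoff from X: p·3 + (1−p)·(-7) = 10p - 7
  p - 1 = 10p - 7  ⇒  -9p = -6  ⇒  p = 2/3.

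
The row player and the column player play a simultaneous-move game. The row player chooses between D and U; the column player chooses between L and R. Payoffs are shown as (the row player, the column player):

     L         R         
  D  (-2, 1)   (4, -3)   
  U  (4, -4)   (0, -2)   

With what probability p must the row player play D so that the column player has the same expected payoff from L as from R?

For the column player to be willing to mix, the column player must be indifferent between L and R, which pins down the row player's mix.
  the column player's payoff from L: p·1 + (1−p)·(-4) = 5p - 4
  the column player's payoff from R: p·(-3) + (1−p)·(-2) = -p - 2
  5p - 4 = -p - 2  ⇒  6p = 2  ⇒  p = 1/3.

p = 1/3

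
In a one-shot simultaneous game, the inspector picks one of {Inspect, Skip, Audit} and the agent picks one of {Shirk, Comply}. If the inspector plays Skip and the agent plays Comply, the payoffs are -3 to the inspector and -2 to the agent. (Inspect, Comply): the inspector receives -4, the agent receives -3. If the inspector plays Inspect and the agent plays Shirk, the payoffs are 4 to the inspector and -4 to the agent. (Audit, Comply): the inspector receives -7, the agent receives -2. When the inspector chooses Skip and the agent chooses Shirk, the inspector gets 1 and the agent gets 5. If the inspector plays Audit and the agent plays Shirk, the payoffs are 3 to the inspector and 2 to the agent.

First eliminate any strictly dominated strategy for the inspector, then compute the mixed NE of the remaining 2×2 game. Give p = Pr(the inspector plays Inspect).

The inspector's strategy Audit is strictly dominated by Inspect: 4 > 3 and -4 > -7. Eliminate Audit.
Set the agent's expected payoff from Shirk equal to that from Comply:
  the agent's expected payoff from Shirk: p·(-4) + (1−p)·5 = -9p + 5
  the agent's expected payoff from Comply: p·(-3) + (1−p)·(-2) = -p - 2
  -9p + 5 = -p - 2  ⇒  -8p = -7  ⇒  p = 7/8.

p = 7/8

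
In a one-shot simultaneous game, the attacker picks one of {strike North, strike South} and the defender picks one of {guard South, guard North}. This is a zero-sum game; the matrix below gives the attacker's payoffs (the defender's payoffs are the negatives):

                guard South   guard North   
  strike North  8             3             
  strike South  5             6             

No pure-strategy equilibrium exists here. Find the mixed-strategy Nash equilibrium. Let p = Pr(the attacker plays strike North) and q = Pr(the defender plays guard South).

For the defender to be willing to mix, the defender must be indifferent between guard South and guard North, which pins down the attacker's mix.
  the defender's payoff to guard South: p·(-8) + (1−p)·(-5) = -3p - 5
  the defender's payoff to guard North: p·(-3) + (1−p)·(-6) = 3p - 6
  -3p - 5 = 3p - 6  ⇒  -6p = -1  ⇒  p = 1/6.
The attacker's indifference between strike North and strike South determines the defender's mixing probability q:
  the attacker's payoff to strike North: q·8 + (1−q)·3 = 5q + 3
  the attacker's payoff to strike South: q·5 + (1−q)·6 = -q + 6
  5q + 3 = -q + 6  ⇒  6q = 3  ⇒  q = 1/2.

p = 1/6, q = 1/2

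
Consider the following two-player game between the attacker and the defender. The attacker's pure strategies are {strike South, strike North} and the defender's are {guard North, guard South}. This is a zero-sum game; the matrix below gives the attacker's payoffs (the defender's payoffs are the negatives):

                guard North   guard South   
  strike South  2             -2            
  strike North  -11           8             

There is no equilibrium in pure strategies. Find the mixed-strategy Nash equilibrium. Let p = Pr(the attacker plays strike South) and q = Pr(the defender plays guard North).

p = 19/23, q = 10/23

The attacker's mix must leave the defender indifferent between guard North and guard South.
  the defender's payoff to guard North: p·(-2) + (1−p)·11 = -13p + 11
  the defender's payoff to guard South: p·2 + (1−p)·(-8) = 10p - 8
  -13p + 11 = 10p - 8  ⇒  -23p = -19  ⇒  p = 19/23.
The defender's mix must leave the attacker indifferent between strike South and strike North.
  the attacker's expected payoff from strike South: q·2 + (1−q)·(-2) = 4q - 2
  the attacker's expected payoff from strike North: q·(-11) + (1−q)·8 = -19q + 8
  4q - 2 = -19q + 8  ⇒  23q = 10  ⇒  q = 10/23.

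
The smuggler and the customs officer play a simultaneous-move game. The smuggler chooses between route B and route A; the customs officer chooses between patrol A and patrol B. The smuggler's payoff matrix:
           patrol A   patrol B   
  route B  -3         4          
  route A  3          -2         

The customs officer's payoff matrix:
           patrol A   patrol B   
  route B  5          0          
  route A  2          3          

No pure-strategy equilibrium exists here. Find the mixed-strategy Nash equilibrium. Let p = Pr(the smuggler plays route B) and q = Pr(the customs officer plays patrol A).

p = 1/6, q = 1/2

Set the customs officer's expected payoff from patrol A equal to that from patrol B:
  the customs officer's payoff from patrol A: p·5 + (1−p)·2 = 3p + 2
  the customs officer's payoff from patrol B: p·0 + (1−p)·3 = -3p + 3
  3p + 2 = -3p + 3  ⇒  6p = 1  ⇒  p = 1/6.
The customs officer's mix must leave the smuggler indifferent between route B and route A.
  the smuggler's payoff to route B: q·(-3) + (1−q)·4 = -7q + 4
  the smuggler's payoff to route A: q·3 + (1−q)·(-2) = 5q - 2
  -7q + 4 = 5q - 2  ⇒  -12q = -6  ⇒  q = 1/2.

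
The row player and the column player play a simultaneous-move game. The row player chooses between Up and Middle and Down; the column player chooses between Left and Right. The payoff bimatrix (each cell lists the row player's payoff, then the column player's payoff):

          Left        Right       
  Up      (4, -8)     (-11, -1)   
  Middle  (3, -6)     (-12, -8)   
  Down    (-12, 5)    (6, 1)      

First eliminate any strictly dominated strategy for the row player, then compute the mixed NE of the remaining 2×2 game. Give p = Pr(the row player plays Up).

The row player's strategy Middle is strictly dominated by Up: 4 > 3 and -11 > -12. Eliminate Middle.
For the column player to be willing to mix, the column player must be indifferent between Left and Right, which pins down the row player's mix.
  the column player's payoff to Left: p·(-8) + (1−p)·5 = -13p + 5
  the column player's payoff to Right: p·(-1) + (1−p)·1 = -2p + 1
  -13p + 5 = -2p + 1  ⇒  -11p = -4  ⇒  p = 4/11.

p = 4/11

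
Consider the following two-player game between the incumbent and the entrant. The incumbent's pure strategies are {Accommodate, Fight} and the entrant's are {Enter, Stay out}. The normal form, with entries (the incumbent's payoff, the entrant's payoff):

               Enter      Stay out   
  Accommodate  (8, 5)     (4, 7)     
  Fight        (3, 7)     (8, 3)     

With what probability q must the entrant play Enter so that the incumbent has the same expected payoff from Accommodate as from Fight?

q = 4/9

In a mixed equilibrium the incumbent is indifferent between Accommodate and Fight; this condition fixes q.
  the incumbent's payoff from Accommodate: q·8 + (1−q)·4 = 4q + 4
  the incumbent's payoff from Fight: q·3 + (1−q)·8 = -5q + 8
  4q + 4 = -5q + 8  ⇒  9q = 4  ⇒  q = 4/9.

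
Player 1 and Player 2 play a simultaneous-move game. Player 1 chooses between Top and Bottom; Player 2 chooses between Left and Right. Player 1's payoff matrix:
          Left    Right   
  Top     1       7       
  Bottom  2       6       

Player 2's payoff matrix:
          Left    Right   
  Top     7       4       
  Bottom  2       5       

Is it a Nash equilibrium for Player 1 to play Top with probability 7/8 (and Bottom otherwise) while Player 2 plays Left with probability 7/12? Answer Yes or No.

No

Given Player 1's mix p = 7/8, Player 2's payoff from Left is 51/8 but from Right is 33/8. Player 2 strictly prefers Left, so Player 2 would not mix.
So the proposed profile is not a Nash equilibrium.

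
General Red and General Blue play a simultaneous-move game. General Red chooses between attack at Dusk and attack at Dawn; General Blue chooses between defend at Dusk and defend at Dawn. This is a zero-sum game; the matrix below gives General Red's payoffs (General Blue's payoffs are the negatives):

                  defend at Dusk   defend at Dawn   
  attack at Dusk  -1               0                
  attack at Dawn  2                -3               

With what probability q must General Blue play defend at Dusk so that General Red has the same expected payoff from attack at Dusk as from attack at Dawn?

Set General Red's expected payoff from attack at Dusk equal to that from attack at Dawn:
  General Red's payoff from attack at Dusk: q·(-1) + (1−q)·0 = -q
  General Red's payoff from attack at Dawn: q·2 + (1−q)·(-3) = 5q - 3
  -q = 5q - 3  ⇒  -6q = -3  ⇒  q = 1/2.

q = 1/2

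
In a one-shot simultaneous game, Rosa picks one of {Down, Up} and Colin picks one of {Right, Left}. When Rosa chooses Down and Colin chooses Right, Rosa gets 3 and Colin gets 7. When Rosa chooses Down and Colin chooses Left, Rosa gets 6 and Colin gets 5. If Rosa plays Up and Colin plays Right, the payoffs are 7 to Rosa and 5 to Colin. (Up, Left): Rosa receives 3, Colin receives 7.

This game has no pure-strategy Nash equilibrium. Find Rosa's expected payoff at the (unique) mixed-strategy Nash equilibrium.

Rosa's indifference between Down and Up determines Colin's mixing probability q:
  Rosa's expected payoff from Down: q·3 + (1−q)·6 = -3q + 6
  Rosa's expected payoff from Up: q·7 + (1−q)·3 = 4q + 3
  -3q + 6 = 4q + 3  ⇒  -7q = -3  ⇒  q = 3/7.
At equilibrium Rosa is indifferent across rows, so Rosa's payoff equals the payoff from Down: (3/7)·3 + (4/7)·6 = 33/7.

33/7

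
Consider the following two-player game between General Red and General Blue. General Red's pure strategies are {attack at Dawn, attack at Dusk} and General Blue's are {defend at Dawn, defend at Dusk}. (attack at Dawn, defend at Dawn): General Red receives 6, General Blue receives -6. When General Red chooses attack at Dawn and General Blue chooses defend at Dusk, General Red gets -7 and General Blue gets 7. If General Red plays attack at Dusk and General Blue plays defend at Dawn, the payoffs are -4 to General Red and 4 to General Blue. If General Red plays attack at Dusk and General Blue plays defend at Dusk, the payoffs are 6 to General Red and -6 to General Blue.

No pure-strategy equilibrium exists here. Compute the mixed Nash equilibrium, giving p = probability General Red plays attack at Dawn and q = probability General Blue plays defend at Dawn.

In a mixed equilibrium General Blue is indifferent between defend at Dawn and defend at Dusk; this condition fixes p.
  General Blue's payoff from defend at Dawn: p·(-6) + (1−p)·4 = -10p + 4
  General Blue's payoff from defend at Dusk: p·7 + (1−p)·(-6) = 13p - 6
  -10p + 4 = 13p - 6  ⇒  -23p = -10  ⇒  p = 10/23.
In a mixed equilibrium General Red is indifferent between attack at Dawn and attack at Dusk; this condition fixes q.
  General Red's payoff from attack at Dawn: q·6 + (1−q)·(-7) = 13q - 7
  General Red's payoff from attack at Dusk: q·(-4) + (1−q)·6 = -10q + 6
  13q - 7 = -10q + 6  ⇒  23q = 13  ⇒  q = 13/23.

p = 10/23, q = 13/23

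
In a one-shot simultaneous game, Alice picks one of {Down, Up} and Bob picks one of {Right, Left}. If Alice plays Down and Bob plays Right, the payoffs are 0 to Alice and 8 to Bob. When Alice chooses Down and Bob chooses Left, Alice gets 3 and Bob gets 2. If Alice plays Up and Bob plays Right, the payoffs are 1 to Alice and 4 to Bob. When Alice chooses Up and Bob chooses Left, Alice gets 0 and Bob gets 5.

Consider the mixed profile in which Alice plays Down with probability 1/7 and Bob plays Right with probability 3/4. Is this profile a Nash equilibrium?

Yes

Check Bob's indifference given Alice's mix p = 1/7:
  payoff from Right = 32/7; payoff from Left = 32/7 — equal.
Check Alice's indifference given Bob's mix q = 3/4:
  payoff from Down = 3/4; payoff from Up = 3/4 — equal.
Both players are indifferent, so neither can profitably deviate.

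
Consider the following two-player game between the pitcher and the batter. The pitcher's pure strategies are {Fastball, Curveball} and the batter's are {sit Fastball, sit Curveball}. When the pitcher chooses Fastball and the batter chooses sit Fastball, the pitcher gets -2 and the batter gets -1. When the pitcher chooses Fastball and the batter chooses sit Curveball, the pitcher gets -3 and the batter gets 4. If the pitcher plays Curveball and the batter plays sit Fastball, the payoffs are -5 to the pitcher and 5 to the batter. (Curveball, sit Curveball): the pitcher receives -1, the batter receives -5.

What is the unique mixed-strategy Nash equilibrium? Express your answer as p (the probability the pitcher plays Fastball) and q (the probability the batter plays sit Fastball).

p = 2/3, q = 2/5

The batter's indifference between sit Fastball and sit Curveball determines the pitcher's mixing probability p:
  the batter's payoff to sit Fastball: p·(-1) + (1−p)·5 = -6p + 5
  the batter's payoff to sit Curveball: p·4 + (1−p)·(-5) = 9p - 5
  -6p + 5 = 9p - 5  ⇒  -15p = -10  ⇒  p = 2/3.
The batter's mix must leave the pitcher indifferent between Fastball and Curveball.
  the pitcher's payoff to Fastball: q·(-2) + (1−q)·(-3) = q - 3
  the pitcher's payoff to Curveball: q·(-5) + (1−q)·(-1) = -4q - 1
  q - 3 = -4q - 1  ⇒  5q = 2  ⇒  q = 2/5.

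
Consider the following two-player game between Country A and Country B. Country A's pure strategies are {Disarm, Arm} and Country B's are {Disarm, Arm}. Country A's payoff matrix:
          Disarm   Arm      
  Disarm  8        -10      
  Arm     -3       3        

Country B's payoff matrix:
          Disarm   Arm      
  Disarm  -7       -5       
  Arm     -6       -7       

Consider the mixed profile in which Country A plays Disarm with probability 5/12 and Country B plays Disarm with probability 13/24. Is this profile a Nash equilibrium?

No

Given Country A's mix p = 5/12, Country B's payoff from Disarm is -77/12 but from Arm is -37/6. Country B strictly prefers Arm, so Country B would not mix.
So the proposed profile is not a Nash equilibrium.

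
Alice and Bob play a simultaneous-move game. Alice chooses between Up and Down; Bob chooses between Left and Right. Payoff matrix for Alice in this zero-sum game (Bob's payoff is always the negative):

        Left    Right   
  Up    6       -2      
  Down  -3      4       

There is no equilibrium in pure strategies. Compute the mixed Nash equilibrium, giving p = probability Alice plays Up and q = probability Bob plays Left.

p = 7/15, q = 2/5

Bob's indifference between Left and Right determines Alice's mixing probability p:
  Bob's payoff from Left: p·(-6) + (1−p)·3 = -9p + 3
  Bob's payoff from Right: p·2 + (1−p)·(-4) = 6p - 4
  -9p + 3 = 6p - 4  ⇒  -15p = -7  ⇒  p = 7/15.
Bob's mix must leave Alice indifferent between Up and Down.
  Alice's expected payoff from Up: q·6 + (1−q)·(-2) = 8q - 2
  Alice's expected payoff from Down: q·(-3) + (1−q)·4 = -7q + 4
  8q - 2 = -7q + 4  ⇒  15q = 6  ⇒  q = 2/5.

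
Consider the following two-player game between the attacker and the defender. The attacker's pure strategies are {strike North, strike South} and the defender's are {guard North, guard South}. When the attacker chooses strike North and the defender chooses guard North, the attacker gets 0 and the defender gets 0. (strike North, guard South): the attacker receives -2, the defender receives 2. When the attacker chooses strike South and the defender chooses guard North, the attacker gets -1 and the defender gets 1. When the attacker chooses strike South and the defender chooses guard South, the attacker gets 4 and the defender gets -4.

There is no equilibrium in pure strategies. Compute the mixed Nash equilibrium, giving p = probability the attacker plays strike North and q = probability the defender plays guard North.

p = 5/7, q = 6/7

The defender's indifference between guard North and guard South determines the attacker's mixing probability p:
  the defender's payoff to guard North: p·0 + (1−p)·1 = -p + 1
  the defender's payoff to guard South: p·2 + (1−p)·(-4) = 6p - 4
  -p + 1 = 6p - 4  ⇒  -7p = -5  ⇒  p = 5/7.
Set the attacker's expected payoff from strike North equal to that from strike South:
  the attacker's payoff to strike North: q·0 + (1−q)·(-2) = 2q - 2
  the attacker's payoff to strike South: q·(-1) + (1−q)·4 = -5q + 4
  2q - 2 = -5q + 4  ⇒  7q = 6  ⇒  q = 6/7.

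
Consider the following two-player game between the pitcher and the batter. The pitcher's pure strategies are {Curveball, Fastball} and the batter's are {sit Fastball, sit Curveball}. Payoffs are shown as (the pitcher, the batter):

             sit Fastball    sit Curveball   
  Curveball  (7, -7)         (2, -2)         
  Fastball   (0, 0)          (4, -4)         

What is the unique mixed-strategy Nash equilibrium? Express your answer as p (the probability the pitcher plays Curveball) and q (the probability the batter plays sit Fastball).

p = 4/9, q = 2/9

Set the batter's expected payoff from sit Fastball equal to that from sit Curveball:
  the batter's payoff from sit Fastball: p·(-7) + (1−p)·0 = -7p
  the batter's payoff from sit Curveball: p·(-2) + (1−p)·(-4) = 2p - 4
  -7p = 2p - 4  ⇒  -9p = -4  ⇒  p = 4/9.
The pitcher's indifference between Curveball and Fastball determines the batter's mixing probability q:
  the pitcher's expected payoff from Curveball: q·7 + (1−q)·2 = 5q + 2
  the pitcher's expected payoff from Fastball: q·0 + (1−q)·4 = -4q + 4
  5q + 2 = -4q + 4  ⇒  9q = 2  ⇒  q = 2/9.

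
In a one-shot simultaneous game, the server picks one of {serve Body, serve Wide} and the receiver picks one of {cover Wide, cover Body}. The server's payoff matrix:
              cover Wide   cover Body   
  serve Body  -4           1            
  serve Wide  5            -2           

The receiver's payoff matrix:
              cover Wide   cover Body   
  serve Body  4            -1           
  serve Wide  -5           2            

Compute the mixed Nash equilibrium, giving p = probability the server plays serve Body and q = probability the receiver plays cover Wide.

p = 7/12, q = 1/4

For the receiver to be willing to mix, the receiver must be indifferent between cover Wide and cover Body, which pins down the server's mix.
  the receiver's payoff from cover Wide: p·4 + (1−p)·(-5) = 9p - 5
  the receiver's payoff from cover Body: p·(-1) + (1−p)·2 = -3p + 2
  9p - 5 = -3p + 2  ⇒  12p = 7  ⇒  p = 7/12.
The server's indifference between serve Body and serve Wide determines the receiver's mixing probability q:
  the server's expected payoff from serve Body: q·(-4) + (1−q)·1 = -5q + 1
  the server's expected payoff from serve Wide: q·5 + (1−q)·(-2) = 7q - 2
  -5q + 1 = 7q - 2  ⇒  -12q = -3  ⇒  q = 1/4.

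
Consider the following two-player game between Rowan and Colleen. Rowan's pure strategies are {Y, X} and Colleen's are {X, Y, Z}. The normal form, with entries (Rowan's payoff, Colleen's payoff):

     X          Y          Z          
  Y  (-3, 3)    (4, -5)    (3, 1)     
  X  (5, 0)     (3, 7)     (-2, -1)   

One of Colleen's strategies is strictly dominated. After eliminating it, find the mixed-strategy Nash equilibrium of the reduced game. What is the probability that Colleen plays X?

Colleen's strategy Z is strictly dominated by X: 3 > 1 and 0 > -1. Eliminate Z.
For Rowan to be willing to mix, Rowan must be indifferent between Y and X, which pins down Colleen's mix.
  Rowan's payoff from Y: q·(-3) + (1−q)·4 = -7q + 4
  Rowan's payoff from X: q·5 + (1−q)·3 = 2q + 3
  -7q + 4 = 2q + 3  ⇒  -9q = -1  ⇒  q = 1/9.

q = 1/9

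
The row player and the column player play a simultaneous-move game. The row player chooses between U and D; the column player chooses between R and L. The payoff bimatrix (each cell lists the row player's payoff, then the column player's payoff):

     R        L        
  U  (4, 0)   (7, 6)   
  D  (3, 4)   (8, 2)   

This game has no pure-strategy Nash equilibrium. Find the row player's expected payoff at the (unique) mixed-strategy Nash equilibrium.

For the row player to be willing to mix, the row player must be indifferent between U and D, which pins down the column player's mix.
  the row player's expected payoff from U: q·4 + (1−q)·7 = -3q + 7
  the row player's expected payoff from D: q·3 + (1−q)·8 = -5q + 8
  -3q + 7 = -5q + 8  ⇒  2q = 1  ⇒  q = 1/2.
At equilibrium the row player is indifferent across rows, so the row player's payoff equals the payoff from U: (1/2)·4 + (1/2)·7 = 11/2.

11/2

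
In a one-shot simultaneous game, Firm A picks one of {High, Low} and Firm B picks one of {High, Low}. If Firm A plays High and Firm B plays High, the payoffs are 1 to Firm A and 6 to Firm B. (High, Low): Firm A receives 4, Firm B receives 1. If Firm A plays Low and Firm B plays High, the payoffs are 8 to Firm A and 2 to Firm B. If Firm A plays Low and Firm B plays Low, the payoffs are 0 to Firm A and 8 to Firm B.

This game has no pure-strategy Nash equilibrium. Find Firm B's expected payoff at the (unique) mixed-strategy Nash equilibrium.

46/11

Firm A's mix must leave Firm B indifferent between High and Low.
  Firm B's payoff from High: p·6 + (1−p)·2 = 4p + 2
  Firm B's payoff from Low: p·1 + (1−p)·8 = -7p + 8
  4p + 2 = -7p + 8  ⇒  11p = 6  ⇒  p = 6/11.
At equilibrium Firm B is indifferent across columns, so Firm B's payoff equals the payoff from High: (6/11)·6 + (5/11)·2 = 46/11.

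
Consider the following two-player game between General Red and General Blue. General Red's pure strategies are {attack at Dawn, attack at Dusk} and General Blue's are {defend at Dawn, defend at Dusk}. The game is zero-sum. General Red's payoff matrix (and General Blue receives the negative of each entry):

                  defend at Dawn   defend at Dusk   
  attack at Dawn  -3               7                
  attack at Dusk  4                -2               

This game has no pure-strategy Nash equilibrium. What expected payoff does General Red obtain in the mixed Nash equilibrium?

11/8

General Blue's mix must leave General Red indifferent between attack at Dawn and attack at Dusk.
  General Red's payoff from attack at Dawn: q·(-3) + (1−q)·7 = -10q + 7
  General Red's payoff from attack at Dusk: q·4 + (1−q)·(-2) = 6q - 2
  -10q + 7 = 6q - 2  ⇒  -16q = -9  ⇒  q = 9/16.
At equilibrium General Red is indifferent across rows, so General Red's payoff equals the payoff from attack at Dawn: (9/16)·(-3) + (7/16)·7 = 11/8.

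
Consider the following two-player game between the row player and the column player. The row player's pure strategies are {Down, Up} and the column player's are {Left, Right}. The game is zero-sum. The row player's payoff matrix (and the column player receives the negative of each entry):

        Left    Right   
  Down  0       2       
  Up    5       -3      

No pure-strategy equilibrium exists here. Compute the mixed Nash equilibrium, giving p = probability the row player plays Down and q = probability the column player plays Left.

p = 4/5, q = 1/2

In a mixed equilibrium the column player is indifferent between Left and Right; this condition fixes p.
  the column player's expected payoff from Left: p·0 + (1−p)·(-5) = 5p - 5
  the column player's expected payoff from Right: p·(-2) + (1−p)·3 = -5p + 3
  5p - 5 = -5p + 3  ⇒  10p = 8  ⇒  p = 4/5.
Set the row player's expected payoff from Down equal to that from Up:
  the row player's payoff to Down: q·0 + (1−q)·2 = -2q + 2
  the row player's payoff to Up: q·5 + (1−q)·(-3) = 8q - 3
  -2q + 2 = 8q - 3  ⇒  -10q = -5  ⇒  q = 1/2.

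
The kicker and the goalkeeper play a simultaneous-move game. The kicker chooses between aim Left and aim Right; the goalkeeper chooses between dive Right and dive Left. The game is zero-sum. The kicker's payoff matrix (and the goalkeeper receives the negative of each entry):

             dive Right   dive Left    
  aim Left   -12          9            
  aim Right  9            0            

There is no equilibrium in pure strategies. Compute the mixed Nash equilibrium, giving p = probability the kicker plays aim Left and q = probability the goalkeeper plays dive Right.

p = 3/10, q = 3/10

In a mixed equilibrium the goalkeeper is indifferent between dive Right and dive Left; this condition fixes p.
  the goalkeeper's expected payoff from dive Right: p·12 + (1−p)·(-9) = 21p - 9
  the goalkeeper's expected payoff from dive Left: p·(-9) + (1−p)·0 = -9p
  21p - 9 = -9p  ⇒  30p = 9  ⇒  p = 3/10.
For the kicker to be willing to mix, the kicker must be indifferent between aim Left and aim Right, which pins down the goalkeeper's mix.
  the kicker's payoff from aim Left: q·(-12) + (1−q)·9 = -21q + 9
  the kicker's payoff from aim Right: q·9 + (1−q)·0 = 9q
  -21q + 9 = 9q  ⇒  -30q = -9  ⇒  q = 3/10.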